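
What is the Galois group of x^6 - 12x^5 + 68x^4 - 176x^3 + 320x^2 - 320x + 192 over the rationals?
S_4 x C_2

The polynomial f is an irreducible sextic over Q, so G = Gal(f/Q) is one of the 16 transitive subgroups 6T1, ..., 6T16 of S_6. The discriminant of f is -7990769474338816, which is not a perfect square, so G is not contained in A_6. The transitive groups of degree 6 not contained in A_6 are: C_6 (6T1, order 6), S_3 (6T2, order 6), D_6 (6T3, order 12), C_3 x S_3 (6T5, order 18), A_4 x C_2 (6T6, order 24), S_4 (6T8, order 24), S_3 x S_3 (6T9, order 36), S_4 x C_2 (6T11, order 48), (S_3 x S_3) : C_2 (6T13, order 72), PGL(2,5) (6T14, order 120), S_6 (6T16, order 720). By Dedekind's theorem, for a prime p not dividing disc(f) the degrees of the irreducible factors of f mod p form the cycle type of an element of G. Factoring f modulo the 17 such primes p <= 71 (skipping 2, 11, 31, which divide the discriminant), each new pattern first appears at: mod 3: f = (x)(x + 1)(x^4 + 2x^3 + x + 1), pattern 4+1+1; mod 5: f = (x^3 + 2x + 1)(x^3 + 3x^2 + x + 2), pattern 3+3; mod 7: f = (x^6 + 2x^5 + 5x^4 + 6x^3 + 5x^2 + 2x + 3), pattern 6; mod 13: f = (x^2 + 7x + 7)(x^4 + 7x^3 + 12x^2 + 3x + 7), pattern 4+2; mod 37: f = (x + 12)(x + 32)(x^2 + 27x + 10)(x^2 + 28x + 13), pattern 2+2+1+1; mod 47: f = (x + 5)(x + 6)(x + 32)(x + 42)(x^2 + 44x + 15), pattern 2+1+1+1+1; mod 67: f = (x^2 + 11x + 62)(x^2 + 12x + 52)(x^2 + 32x + 24), pattern 2+2+2. No other pattern occurs in this range, so the set of observed cycle types is {4+1+1, 3+3, 6, 4+2, 2+2+1+1, 2+1+1+1+1, 2+2+2}. The candidates containing elements of all these cycle types are S_4 x C_2 (6T11) of order 48, S_6 (6T16) of order 720; the others are excluded. The observed types are precisely the cycle types that occur in S_4 x C_2 (6T11) (apart from the identity). Each of the other remaining candidates has further cycle types, and by the Chebotarev density theorem the matching factorization patterns would occur for a proportion of primes equal to their share of the group: S_6 (6T16) additionally contains elements of type 5+1, 3+2+1, 3+1+1+1 (304 of its 720 elements, about 42% of primes). None of the 17 primes tested shows any such pattern (for each of these groups the chance of that is below 10^-4), which rules them out. Hence G = S_4 x C_2 (6T11), of order 48.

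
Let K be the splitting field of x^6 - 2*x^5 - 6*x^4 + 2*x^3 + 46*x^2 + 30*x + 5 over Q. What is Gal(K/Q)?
The polynomial f is an irreducible sextic over Q, so G = Gal(f/Q) is one of the 16 transitive subgroups 6T1, ..., 6T16 of S_6. The discriminant of f is 90962560000 = 301600^2, a perfect square, so G is contained in A_6. The transitive groups of degree 6 contained in A_6 are: A_4 (6T4, order 12), S_4 (6T7, order 24), (C_3 x C_3) : C_4 (6T10, order 36), PSL(2,5) (6T12, order 60), A_6 (6T15, order 360). By Dedekind's theorem, for a prime p not dividing disc(f) the degrees of the irreducible factors of f mod p form the cycle type of an element of G. Factoring f modulo the 19 such primes p <= 83 (skipping 2, 5, 13, 29, which divide the discriminant), each new pattern first appears at: mod 3: f = (x^2 + x + 2)(x^4 + x^2 + x + 1), pattern 4+2; mod 11: f = (x^3 + 2x^2 + 3x + 10)(x^3 + 7x^2 + 10x + 6), pattern 3+3; mod 19: f = (x + 15)(x + 18)(x^2 + x + 12)(x^2 + 2x + 10), pattern 2+2+1+1; mod 61: f = (x + 14)(x + 24)(x + 31)(x^3 + 51x^2 + 24x + 20), pattern 3+1+1+1. No other pattern occurs in this range, so the set of observed cycle types is {4+2, 3+3, 2+2+1+1, 3+1+1+1}. The candidates containing elements of all these cycle types are (C_3 x C_3) : C_4 (6T10) of order 36, A_6 (6T15) of order 360; the others are excluded. The observed types are precisely the cycle types that occur in (C_3 x C_3) : C_4 (6T10) (apart from the identity). Each of the other remaining candidates has further cycle types, and by the Chebotarev density theorem the matching factorization patterns would occur for a proportion of primes equal to their share of the group: A_6 (6T15) additionally contains elements of type 5+1 (144 of its 360 elements, about 40% of primes). None of the 19 primes tested shows any such pattern (for each of these groups the chance of that is below 10^-4), which rules them out. Hence G = (C_3 x C_3) : C_4 (6T10), of order 36.

(C_3 x C_3) : C_4 (also written G36+)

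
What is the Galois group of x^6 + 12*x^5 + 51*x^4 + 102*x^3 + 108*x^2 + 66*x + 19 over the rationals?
The polynomial f is an irreducible sextic over Q, so G = Gal(f/Q) is one of the 16 transitive subgroups 6T1, ..., 6T16 of S_6. The discriminant of f is -151585344, which is not a perfect square, so G is not contained in A_6. The transitive groups of degree 6 not contained in A_6 are: C_6 (6T1, order 6), S_3 (6T2, order 6), D_6 (6T3, order 12), C_3 x S_3 (6T5, order 18), A_4 x C_2 (6T6, order 24), S_4 (6T8, order 24), S_3 x S_3 (6T9, order 36), S_4 x C_2 (6T11, order 48), (S_3 x S_3) : C_2 (6T13, order 72), PGL(2,5) (6T14, order 120), S_6 (6T16, order 720). By Dedekind's theorem, for a prime p not dividing disc(f) the degrees of the irreducible factors of f mod p form the cycle type of an element of G. Factoring f modulo the 33 such primes p <= 151 (skipping 2, 3, 19, which divide the discriminant), each new pattern first appears at: mod 5: f = (x^3 + x + 4)(x^3 + 2x^2 + 1), pattern 3+3; mod 7: f = (x^6 + 5x^5 + 2x^4 + 4x^3 + 3x^2 + 3x + 5), pattern 6; mod 17: f = (x + 3)(x + 7)(x^2 + 7x + 14)(x^2 + 12x + 14), pattern 2+2+1+1; mod 71: f = (x^2 + 36x + 23)(x^2 + 54x + 64)(x^2 + 64x + 70), pattern 2+2+2; mod 107: f = (x + 18)(x + 30)(x + 66)(x + 94)(x^2 + 18x + 73), pattern 2+1+1+1+1. No other pattern occurs in this range, so the set of observed cycle types is {3+3, 6, 2+2+1+1, 2+2+2, 2+1+1+1+1}. The candidates containing elements of all these cycle types are A_4 x C_2 (6T6) of order 24, S_4 x C_2 (6T11) of order 48, (S_3 x S_3) : C_2 (6T13) of order 72, S_6 (6T16) of order 720; the others are excluded. The observed types are precisely the cycle types that occur in A_4 x C_2 (6T6) (apart from the identity). Each of the other remaining candidates has further cycle types, and by the Chebotarev density theorem the matching factorization patterns would occur for a proportion of primes equal to their share of the group: S_4 x C_2 (6T11) additionally contains elements of type 4+2, 4+1+1 (12 of its 48 elements, about 25% of primes); (S_3 x S_3) : C_2 (6T13) additionally contains elements of type 4+2, 3+2+1, 3+1+1+1 (34 of its 72 elements, about 47% of primes); S_6 (6T16) additionally contains elements of type 5+1, 4+2, 4+1+1, 3+2+1, 3+1+1+1 (484 of its 720 elements, about 67% of primes). None of the 33 primes tested shows any such pattern (for each of these groups the chance of that is below 10^-4), which rules them out. Hence G = A_4 x C_2 (6T6), of order 24.

A_4 x C_2 (order 24)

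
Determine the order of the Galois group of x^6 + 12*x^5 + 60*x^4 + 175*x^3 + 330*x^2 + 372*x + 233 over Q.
The degree of the splitting field over Q equals the order of the Galois group, so first determine the group. The polynomial f is an irreducible sextic over Q, so G = Gal(f/Q) is one of the 16 transitive subgroups 6T1, ..., 6T16 of S_6. The discriminant of f is 42688773981, which is not a perfect square, so G is not contained in A_6. The transitive groups of degree 6 not contained in A_6 are: C_6 (6T1, order 6), S_3 (6T2, order 6), D_6 (6T3, order 12), C_3 x S_3 (6T5, order 18), A_4 x C_2 (6T6, order 24), S_4 (6T8, order 24), S_3 x S_3 (6T9, order 36), S_4 x C_2 (6T11, order 48), (S_3 x S_3) : C_2 (6T13, order 72), PGL(2,5) (6T14, order 120), S_6 (6T16, order 720). By Dedekind's theorem, for a prime p not dividing disc(f) the degrees of the irreducible factors of f mod p form the cycle type of an element of G. Factoring f modulo the 16 such primes p <= 67 (skipping 3, 7, 29, which divide the discriminant), each new pattern first appears at: mod 2: f = (x^6 + x^3 + 1), pattern 6; mod 5: f = (x + 1)(x + 3)(x^2 + 2)(x^2 + 3x + 3), pattern 2+2+1+1; mod 13: f = (x + 1)(x + 6)(x + 12)(x^3 + 6x^2 + 12x + 11), pattern 3+1+1+1; mod 19: f = (x^2 + 1)(x^2 + 14x + 3)(x^2 + 17x + 8), pattern 2+2+2; mod 67: f = (x^3 + 6x^2 + 12x + 34)(x^3 + 6x^2 + 12x + 64), pattern 3+3. No other pattern occurs in this range, so the set of observed cycle types is {6, 2+2+1+1, 3+1+1+1, 2+2+2, 3+3}. The candidates containing elements of all these cycle types are S_3 x S_3 (6T9) of order 36, (S_3 x S_3) : C_2 (6T13) of order 72, S_6 (6T16) of order 720; the others are excluded. The observed types are precisely the cycle types that occur in S_3 x S_3 (6T9) (apart from the identity). Each of the other remaining candidates has further cycle types, and by the Chebotarev density theorem the matching factorization patterns would occur for a proportion of primes equal to their share of the group: (S_3 x S_3) : C_2 (6T13) additionally contains elements of type 4+2, 3+2+1, 2+1+1+1+1 (36 of its 72 elements, about 50% of primes); S_6 (6T16) additionally contains elements of type 5+1, 4+2, 4+1+1, 3+2+1, 2+1+1+1+1 (459 of its 720 elements, about 64% of primes). None of the 16 primes tested shows any such pattern (for each of these groups the chance of that is below 10^-4), which rules them out. Hence G = S_3 x S_3 (6T9), of order 36. The Galois group S_3 x S_3 (6T9) has order 36, so the splitting field has degree 36 over Q.

36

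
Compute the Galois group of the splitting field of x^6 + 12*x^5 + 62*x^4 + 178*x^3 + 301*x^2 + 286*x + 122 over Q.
The polynomial f is an irreducible sextic over Q, so G = Gal(f/Q) is one of the 16 transitive subgroups 6T1, ..., 6T16 of S_6. The discriminant of f is -187648, which is not a perfect square, so G is not contained in A_6. The transitive groups of degree 6 not contained in A_6 are: C_6 (6T1, order 6), S_3 (6T2, order 6), D_6 (6T3, order 12), C_3 x S_3 (6T5, order 18), A_4 x C_2 (6T6, order 24), S_4 (6T8, order 24), S_3 x S_3 (6T9, order 36), S_4 x C_2 (6T11, order 48), (S_3 x S_3) : C_2 (6T13, order 72), PGL(2,5) (6T14, order 120), S_6 (6T16, order 720). By Dedekind's theorem, for a prime p not dividing disc(f) the degrees of the irreducible factors of f mod p form the cycle type of an element of G. Factoring f modulo the 29 such primes p <= 113 (skipping 2, which divides the discriminant), each new pattern first appears at: mod 3: f = (x^6 + 2x^4 + x^3 + x^2 + x + 2), pattern 6; mod 5: f = (x + 1)(x^2 + 3)(x^3 + x^2 + 3x + 4), pattern 3+2+1; mod 7: f = (x^2 + 3x + 1)(x^4 + 2x^3 + 6x^2 + 4x + 3), pattern 4+2; mod 17: f = (x^3 + 6x^2 + 13x + 7)(x^3 + 6x^2 + 13x + 15), pattern 3+3; mod 19: f = (x^2 + x + 10)(x^2 + 14x + 12)(x^2 + 16x + 14), pattern 2+2+2; mod 37: f = (x + 23)(x + 36)(x^2 + 7x + 20)(x^2 + 20x + 34), pattern 2+2+1+1; mod 41: f = (x + 4)(x + 19)(x + 24)(x^3 + 6x^2 + 13x + 2), pattern 3+1+1+1; mod 113: f = (x + 13)(x + 23)(x + 25)(x + 81)(x^2 + 96x + 65), pattern 2+1+1+1+1. No other pattern occurs in this range, so the set of observed cycle types is {6, 3+2+1, 4+2, 3+3, 2+2+2, 2+2+1+1, 3+1+1+1, 2+1+1+1+1}. The candidates containing elements of all these cycle types are (S_3 x S_3) : C_2 (6T13) of order 72, S_6 (6T16) of order 720; the others are excluded. The observed types are precisely the cycle types that occur in (S_3 x S_3) : C_2 (6T13) (apart from the identity). Each of the other remaining candidates has further cycle types, and by the Chebotarev density theorem the matching factorization patterns would occur for a proportion of primes equal to their share of the group: S_6 (6T16) additionally contains elements of type 5+1, 4+1+1 (234 of its 720 elements, about 32% of primes). None of the 29 primes tested shows any such pattern (for each of these groups the chance of that is below 10^-4), which rules them out. Hence G = (S_3 x S_3) : C_2 (6T13), of order 72.

(S_3 x S_3) : C_2, the group 6T13 of order 72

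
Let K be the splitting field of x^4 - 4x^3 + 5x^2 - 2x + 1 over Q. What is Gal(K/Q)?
4T2: V_4

The polynomial is an irreducible quartic over Q and its discriminant is 144 = 12^2, a perfect square, so the Galois group is contained in A_4. The resolvent cubic y^3 - 5*y^2 + 4*y splits completely over Q, which gives the Klein four-group V_4.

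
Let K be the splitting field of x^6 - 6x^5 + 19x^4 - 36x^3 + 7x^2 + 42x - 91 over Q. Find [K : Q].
12

The degree of the splitting field over Q equals the order of the Galois group, so first determine the group. The polynomial f is an irreducible sextic over Q, so G = Gal(f/Q) is one of the 16 transitive subgroups 6T1, ..., 6T16 of S_6. The discriminant of f is 164995463643136 = 12845056^2, a perfect square, so G is contained in A_6. The transitive groups of degree 6 contained in A_6 are: A_4 (6T4, order 12), S_4 (6T7, order 24), (C_3 x C_3) : C_4 (6T10, order 36), PSL(2,5) (6T12, order 60), A_6 (6T15, order 360). By Dedekind's theorem, for a prime p not dividing disc(f) the degrees of the irreducible factors of f mod p form the cycle type of an element of G. Factoring f modulo the 33 such primes p <= 149 (skipping 2, 7, which divide the discriminant), each new pattern first appears at: mod 3: f = (x^3 + 2x + 1)(x^3 + 2x + 2), pattern 3+3; mod 13: f = (x)(x + 11)(x^2 + 11x + 8)(x^2 + 11x + 12), pattern 2+2+1+1. No other pattern occurs in this range, so the set of observed cycle types is {3+3, 2+2+1+1}. The candidates containing elements of all these cycle types are A_4 (6T4) of order 12, S_4 (6T7) of order 24, (C_3 x C_3) : C_4 (6T10) of order 36, PSL(2,5) (6T12) of order 60, A_6 (6T15) of order 360; the others are excluded. The observed types are precisely the cycle types that occur in A_4 (6T4) (apart from the identity). Each of the other remaining candidates has further cycle types, and by the Chebotarev density theorem the matching factorization patterns would occur for a proportion of primes equal to their share of the group: S_4 (6T7) additionally contains elements of type 4+2 (6 of its 24 elements, about 25% of primes); (C_3 x C_3) : C_4 (6T10) additionally contains elements of type 4+2, 3+1+1+1 (22 of its 36 elements, about 61% of primes); PSL(2,5) (6T12) additionally contains elements of type 5+1 (24 of its 60 elements, about 40% of primes); A_6 (6T15) additionally contains elements of type 5+1, 4+2, 3+1+1+1 (274 of its 360 elements, about 76% of primes). None of the 33 primes tested shows any such pattern (for each of these groups the chance of that is below 10^-4), which rules them out. Hence G = A_4 (6T4), of order 12. The Galois group A_4 (6T4) has order 12, so the splitting field has degree 12 over Q.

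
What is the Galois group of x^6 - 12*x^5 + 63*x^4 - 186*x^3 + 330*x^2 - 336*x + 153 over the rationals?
The polynomial f is an irreducible sextic over Q, so G = Gal(f/Q) is one of the 16 transitive subgroups 6T1, ..., 6T16 of S_6. The discriminant of f is -16003008, which is not a perfect square, so G is not contained in A_6. The transitive groups of degree 6 not contained in A_6 are: C_6 (6T1, order 6), S_3 (6T2, order 6), D_6 (6T3, order 12), C_3 x S_3 (6T5, order 18), A_4 x C_2 (6T6, order 24), S_4 (6T8, order 24), S_3 x S_3 (6T9, order 36), S_4 x C_2 (6T11, order 48), (S_3 x S_3) : C_2 (6T13, order 72), PGL(2,5) (6T14, order 120), S_6 (6T16, order 720). By Dedekind's theorem, for a prime p not dividing disc(f) the degrees of the irreducible factors of f mod p form the cycle type of an element of G. Factoring f modulo the 21 such primes p <= 89 (skipping 2, 3, 7, which divide the discriminant), each new pattern first appears at: mod 5: f = (x^6 + 3x^5 + 3x^4 + 4x^3 + 4x + 3), pattern 6; mod 11: f = (x + 7)(x^5 + 3x^4 + 9x^3 + 4x^2 + 5x + 3), pattern 5+1; mod 13: f = (x + 3)(x + 12)(x^4 + 12x^3 + 3x^2 + 1), pattern 4+1+1; mod 23: f = (x + 1)(x + 5)(x^2 + x + 19)(x^2 + 4x + 5), pattern 2+2+1+1; mod 43: f = (x^3 + 13x^2 + x + 3)(x^3 + 18x^2 + 8), pattern 3+3; mod 61: f = (x^2 + 28x + 34)(x^2 + 39x + 52)(x^2 + 43x + 30), pattern 2+2+2. No other pattern occurs in this range, so the set of observed cycle types is {6, 5+1, 4+1+1, 2+2+1+1, 3+3, 2+2+2}. The candidates containing elements of all these cycle types are PGL(2,5) (6T14) of order 120, S_6 (6T16) of order 720; the others are excluded. The observed types are precisely the cycle types that occur in PGL(2,5) (6T14) (apart from the identity). Each of the other remaining candidates has further cycle types, and by the Chebotarev density theorem the matching factorization patterns would occur for a proportion of primes equal to their share of the group: S_6 (6T16) additionally contains elements of type 4+2, 3+2+1, 3+1+1+1, 2+1+1+1+1 (265 of its 720 elements, about 37% of primes). None of the 21 primes tested shows any such pattern (for each of these groups the chance of that is below 10^-4), which rules them out. Hence G = PGL(2,5) (6T14), of order 120.

6T14: PGL(2,5)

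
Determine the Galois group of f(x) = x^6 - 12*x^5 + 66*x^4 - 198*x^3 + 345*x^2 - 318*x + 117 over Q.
The polynomial f is an irreducible sextic over Q, so G = Gal(f/Q) is one of the 16 transitive subgroups 6T1, ..., 6T16 of S_6. The discriminant of f is -1024192512, which is not a perfect square, so G is not contained in A_6. The transitive groups of degree 6 not contained in A_6 are: C_6 (6T1, order 6), S_3 (6T2, order 6), D_6 (6T3, order 12), C_3 x S_3 (6T5, order 18), A_4 x C_2 (6T6, order 24), S_4 (6T8, order 24), S_3 x S_3 (6T9, order 36), S_4 x C_2 (6T11, order 48), (S_3 x S_3) : C_2 (6T13, order 72), PGL(2,5) (6T14, order 120), S_6 (6T16, order 720). By Dedekind's theorem, for a prime p not dividing disc(f) the degrees of the irreducible factors of f mod p form the cycle type of an element of G. Factoring f modulo the 21 such primes p <= 89 (skipping 2, 3, 7, which divide the discriminant), each new pattern first appears at: mod 5: f = (x^6 + 3x^5 + x^4 + 2x^3 + 2x + 2), pattern 6; mod 11: f = (x + 3)(x^5 + 7x^4 + x^3 + 8x^2 + 2x + 6), pattern 5+1; mod 13: f = (x)(x + 11)(x^4 + 3x^3 + 7x^2 + 11x + 3), pattern 4+1+1; mod 23: f = (x + 2)(x + 8)(x^2 + 5x + 7)(x^2 + 19x + 7), pattern 2+2+1+1; mod 43: f = (x^3 + 13x^2 + 6x + 34)(x^3 + 18x^2 + 41x + 30), pattern 3+3; mod 61: f = (x^2 + 15x + 49)(x^2 + 41x + 10)(x^2 + 54x + 28), pattern 2+2+2. No other pattern occurs in this range, so the set of observed cycle types is {6, 5+1, 4+1+1, 2+2+1+1, 3+3, 2+2+2}. The candidates containing elements of all these cycle types are PGL(2,5) (6T14) of order 120, S_6 (6T16) of order 720; the others are excluded. The observed types are precisely the cycle types that occur in PGL(2,5) (6T14) (apart from the identity). Each of the other remaining candidates has further cycle types, and by the Chebotarev density theorem the matching factorization patterns would occur for a proportion of primes equal to their share of the group: S_6 (6T16) additionally contains elements of type 4+2, 3+2+1, 3+1+1+1, 2+1+1+1+1 (265 of its 720 elements, about 37% of primes). None of the 21 primes tested shows any such pattern (for each of these groups the chance of that is below 10^-4), which rules them out. Hence G = PGL(2,5) (6T14), of order 120.

PGL(2,5) (also written S5(6))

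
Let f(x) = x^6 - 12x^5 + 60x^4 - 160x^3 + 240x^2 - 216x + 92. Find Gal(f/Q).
The polynomial f is an irreducible sextic over Q, so G = Gal(f/Q) is one of the 16 transitive subgroups 6T1, ..., 6T16 of S_6. The discriminant of f is 746496000000 = 864000^2, a perfect square, so G is contained in A_6. The transitive groups of degree 6 contained in A_6 are: A_4 (6T4, order 12), S_4 (6T7, order 24), (C_3 x C_3) : C_4 (6T10, order 36), PSL(2,5) (6T12, order 60), A_6 (6T15, order 360). By Dedekind's theorem, for a prime p not dividing disc(f) the degrees of the irreducible factors of f mod p form the cycle type of an element of G. Factoring f modulo the 6 such primes p <= 23 (skipping 2, 3, 5, which divide the discriminant), each new pattern first appears at: mod 7: f = (x + 2)(x^5 + 4x^3 + 2x + 4), pattern 5+1; mod 23: f = (x)(x + 9)(x + 14)(x^3 + 11x^2 + 3x + 18), pattern 3+1+1+1. No other pattern occurs in this range, so the set of observed cycle types is {5+1, 3+1+1+1}. Among the candidates above, the only group containing elements of all these cycle types is A_6 (6T15) — each of A_4 (6T4), S_4 (6T7), (C_3 x C_3) : C_4 (6T10), PSL(2,5) (6T12) lacks at least one of them. Hence G = A_6 (6T15), of order 360.

A_6, the alternating group on 6 letters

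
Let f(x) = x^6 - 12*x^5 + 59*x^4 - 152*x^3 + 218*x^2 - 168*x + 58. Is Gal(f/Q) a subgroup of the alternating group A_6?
No

The polynomial is irreducible of degree 6 over Q. Its discriminant is -5120000, which is not a perfect square. A Galois group lies in the alternating group exactly when the discriminant is a square in Q, so the Galois group (S_4) is not contained in A_6.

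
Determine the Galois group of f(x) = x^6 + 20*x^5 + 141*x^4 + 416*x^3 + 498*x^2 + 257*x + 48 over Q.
PSL(2,5)

The polynomial f is an irreducible sextic over Q, so G = Gal(f/Q) is one of the 16 transitive subgroups 6T1, ..., 6T16 of S_6. The discriminant of f is 30991489 = 5567^2, a perfect square, so G is contained in A_6. The transitive groups of degree 6 contained in A_6 are: A_4 (6T4, order 12), S_4 (6T7, order 24), (C_3 x C_3) : C_4 (6T10, order 36), PSL(2,5) (6T12, order 60), A_6 (6T15, order 360). By Dedekind's theorem, for a prime p not dividing disc(f) the degrees of the irreducible factors of f mod p form the cycle type of an element of G. Factoring f modulo the 21 such primes p <= 79 (skipping 19, which divides the discriminant), each new pattern first appears at: mod 2: f = (x)(x^5 + x^3 + 1), pattern 5+1; mod 7: f = (x^3 + x^2 + 3x + 5)(x^3 + 5x^2 + 4), pattern 3+3; mod 61: f = (x + 2)(x + 3)(x^2 + 36x + 13)(x^2 + 40x + 10), pattern 2+2+1+1. No other pattern occurs in this range, so the set of observed cycle types is {5+1, 3+3, 2+2+1+1}. The candidates containing elements of all these cycle types are PSL(2,5) (6T12) of order 60, A_6 (6T15) of order 360; the others are excluded. The observed types are precisely the cycle types that occur in PSL(2,5) (6T12) (apart from the identity). Each of the other remaining candidates has further cycle types, and by the Chebotarev density theorem the matching factorization patterns would occur for a proportion of primes equal to their share of the group: A_6 (6T15) additionally contains elements of type 4+2, 3+1+1+1 (130 of its 360 elements, about 36% of primes). None of the 21 primes tested shows any such pattern (for each of these groups the chance of that is below 10^-4), which rules them out. Hence G = PSL(2,5) (6T12), of order 60.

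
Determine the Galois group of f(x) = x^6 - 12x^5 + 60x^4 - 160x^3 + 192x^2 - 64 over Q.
A_4 x C_2 (order 24)

The polynomial f is an irreducible sextic over Q, so G = Gal(f/Q) is one of the 16 transitive subgroups 6T1, ..., 6T16 of S_6. The discriminant of f is -450868486864896, which is not a perfect square, so G is not contained in A_6. The transitive groups of degree 6 not contained in A_6 are: C_6 (6T1, order 6), S_3 (6T2, order 6), D_6 (6T3, order 12), C_3 x S_3 (6T5, order 18), A_4 x C_2 (6T6, order 24), S_4 (6T8, order 24), S_3 x S_3 (6T9, order 36), S_4 x C_2 (6T11, order 48), (S_3 x S_3) : C_2 (6T13, order 72), PGL(2,5) (6T14, order 120), S_6 (6T16, order 720). By Dedekind's theorem, for a prime p not dividing disc(f) the degrees of the irreducible factors of f mod p form the cycle type of an element of G. Factoring f modulo the 33 such primes p <= 149 (skipping 2, 3, which divide the discriminant), each new pattern first appears at: mod 5: f = (x^3 + x + 1)(x^3 + 3x^2 + 4x + 1), pattern 3+3; mod 7: f = (x^6 + 2x^5 + 4x^4 + x^3 + 3x^2 + 6), pattern 6; mod 17: f = (x + 14)(x + 16)(x^2 + 13x + 10)(x^2 + 13x + 16), pattern 2+2+1+1; mod 19: f = (x + 1)(x + 4)(x + 11)(x + 14)(x^2 + 15x + 11), pattern 2+1+1+1+1; mod 71: f = (x^2 + 67x + 33)(x^2 + 67x + 53)(x^2 + 67x + 68), pattern 2+2+2. No other pattern occurs in this range, so the set of observed cycle types is {3+3, 6, 2+2+1+1, 2+1+1+1+1, 2+2+2}. The candidates containing elements of all these cycle types are A_4 x C_2 (6T6) of order 24, S_4 x C_2 (6T11) of order 48, (S_3 x S_3) : C_2 (6T13) of order 72, S_6 (6T16) of order 720; the others are excluded. The observed types are precisely the cycle types that occur in A_4 x C_2 (6T6) (apart from the identity). Each of the other remaining candidates has further cycle types, and by the Chebotarev density theorem the matching factorization patterns would occur for a proportion of primes equal to their share of the group: S_4 x C_2 (6T11) additionally contains elements of type 4+2, 4+1+1 (12 of its 48 elements, about 25% of primes); (S_3 x S_3) : C_2 (6T13) additionally contains elements of type 4+2, 3+2+1, 3+1+1+1 (34 of its 72 elements, about 47% of primes); S_6 (6T16) additionally contains elements of type 5+1, 4+2, 4+1+1, 3+2+1, 3+1+1+1 (484 of its 720 elements, about 67% of primes). None of the 33 primes tested shows any such pattern (for each of these groups the chance of that is below 10^-4), which rules them out. Hence G = A_4 x C_2 (6T6), of order 24.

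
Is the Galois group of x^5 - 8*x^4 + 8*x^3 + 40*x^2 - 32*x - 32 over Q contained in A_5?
The polynomial is irreducible of degree 5 over Q. Its discriminant is 15352201216 = 123904^2, a perfect square. A Galois group lies in the alternating group exactly when the discriminant is a square in Q, so the Galois group (C_5) is contained in A_5.

Yes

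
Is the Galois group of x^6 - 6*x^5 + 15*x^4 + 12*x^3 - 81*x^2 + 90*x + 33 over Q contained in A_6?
The polynomial is irreducible of degree 6 over Q. Its discriminant is 1352605460594688, which is not a perfect square. A Galois group lies in the alternating group exactly when the discriminant is a square in Q, so the Galois group (D_6) is not contained in A_6.

No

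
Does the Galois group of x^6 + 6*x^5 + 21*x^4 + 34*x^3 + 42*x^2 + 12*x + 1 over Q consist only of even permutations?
No

The polynomial is irreducible of degree 6 over Q. Its discriminant is -1024192512, which is not a perfect square. A Galois group lies in the alternating group exactly when the discriminant is a square in Q, so the Galois group (PGL(2,5)) is not contained in A_6.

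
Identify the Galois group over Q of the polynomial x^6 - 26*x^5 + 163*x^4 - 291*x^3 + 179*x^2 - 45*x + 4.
The polynomial f is an irreducible sextic over Q, so G = Gal(f/Q) is one of the 16 transitive subgroups 6T1, ..., 6T16 of S_6. The discriminant of f is 30991489 = 5567^2, a perfect square, so G is contained in A_6. The transitive groups of degree 6 contained in A_6 are: A_4 (6T4, order 12), S_4 (6T7, order 24), (C_3 x C_3) : C_4 (6T10, order 36), PSL(2,5) (6T12, order 60), A_6 (6T15, order 360). By Dedekind's theorem, for a prime p not dividing disc(f) the degrees of the irreducible factors of f mod p form the cycle type of an element of G. Factoring f modulo the 21 such primes p <= 79 (skipping 19, which divides the discriminant), each new pattern first appears at: mod 2: f = (x)(x^5 + x^3 + x^2 + x + 1), pattern 5+1; mod 7: f = (x^3 + 4x^2 + 3x + 3)(x^3 + 5x^2 + 6), pattern 3+3; mod 61: f = (x + 46)(x + 52)(x^2 + 3x + 15)(x^2 + 56x + 41), pattern 2+2+1+1. No other pattern occurs in this range, so the set of observed cycle types is {5+1, 3+3, 2+2+1+1}. The candidates containing elements of all these cycle types are PSL(2,5) (6T12) of order 60, A_6 (6T15) of order 360; the others are excluded. The observed types are precisely the cycle types that occur in PSL(2,5) (6T12) (apart from the identity). Each of the other remaining candidates has further cycle types, and by the Chebotarev density theorem the matching factorization patterns would occur for a proportion of primes equal to their share of the group: A_6 (6T15) additionally contains elements of type 4+2, 3+1+1+1 (130 of its 360 elements, about 36% of primes). None of the 21 primes tested shows any such pattern (for each of these groups the chance of that is below 10^-4), which rules them out. Hence G = PSL(2,5) (6T12), of order 60.

PSL(2,5)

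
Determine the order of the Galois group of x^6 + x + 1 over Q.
720

The degree of the splitting field over Q equals the order of the Galois group, so first determine the group. The polynomial f is an irreducible sextic over Q, so G = Gal(f/Q) is one of the 16 transitive subgroups 6T1, ..., 6T16 of S_6. The discriminant of f is -43531, which is not a perfect square, so G is not contained in A_6. The transitive groups of degree 6 not contained in A_6 are: C_6 (6T1, order 6), S_3 (6T2, order 6), D_6 (6T3, order 12), C_3 x S_3 (6T5, order 18), A_4 x C_2 (6T6, order 24), S_4 (6T8, order 24), S_3 x S_3 (6T9, order 36), S_4 x C_2 (6T11, order 48), (S_3 x S_3) : C_2 (6T13, order 72), PGL(2,5) (6T14, order 120), S_6 (6T16, order 720). By Dedekind's theorem, for a prime p not dividing disc(f) the degrees of the irreducible factors of f mod p form the cycle type of an element of G. Factoring f modulo the 4 such primes p <= 7, each new pattern first appears at: mod 2: f = (x^6 + x + 1), pattern 6; mod 3: f = (x + 2)(x^2 + 2x + 2)(x^3 + 2x^2 + x + 1), pattern 3+2+1; mod 5: f = (x^3 + 2x^2 + 4x + 4)(x^3 + 3x^2 + 4), pattern 3+3; mod 7: f = (x + 2)(x^5 + 5x^4 + 4x^3 + 6x^2 + 2x + 4), pattern 5+1. No other pattern occurs in this range, so the set of observed cycle types is {6, 3+2+1, 3+3, 5+1}. Among the candidates above, the only group containing elements of all these cycle types is S_6 (6T16); every other candidate lacks at least one of them. Hence G = S_6 (6T16), of order 720. The Galois group S_6 (6T16) has order 720, so the splitting field has degree 720 over Q.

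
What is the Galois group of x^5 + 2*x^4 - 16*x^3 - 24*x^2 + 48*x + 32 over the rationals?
C_5

The polynomial f is an irreducible quintic over Q, so G = Gal(f/Q) is a transitive subgroup of S_5: one of C_5 (5T1, order 5), D_5 (5T2, order 10), F_20 (5T3, order 20), A_5 (5T4, order 60) or S_5 (5T5, order 120). The discriminant of f is 15352201216 = 123904^2, a perfect square, so G is contained in A_5. The transitive groups of degree 5 contained in A_5 are: C_5 (5T1, order 5), D_5 (5T2, order 10), A_5 (5T4, order 60). By Dedekind's theorem, for a prime p not dividing disc(f) the degrees of the irreducible factors of f mod p form the cycle type of an element of G. Factoring f modulo the 14 such primes p <= 53 (skipping 2, 11, which divide the discriminant), each new pattern first appears at: mod 3: f = (x^5 + 2x^4 + 2x^3 + 2), pattern 5; mod 23: f = (x + 1)(x + 3)(x + 11)(x + 15)(x + 18), pattern 1+1+1+1+1. No other pattern occurs in this range, so the set of observed cycle types is {5, 1+1+1+1+1}. The candidates containing elements of all these cycle types are C_5 (5T1) of order 5, D_5 (5T2) of order 10, A_5 (5T4) of order 60; the others are excluded. The observed types are precisely the cycle types that occur in C_5 (5T1). Each of the other remaining candidates has further cycle types, and by the Chebotarev density theorem the matching factorization patterns would occur for a proportion of primes equal to their share of the group: D_5 (5T2) additionally contains elements of type 2+2+1 (5 of its 10 elements, about 50% of primes); A_5 (5T4) additionally contains elements of type 3+1+1, 2+2+1 (35 of its 60 elements, about 58% of primes). None of the 14 primes tested shows any such pattern (for each of these groups the chance of that is below 10^-4), which rules them out. Hence G = C_5 (5T1), of order 5.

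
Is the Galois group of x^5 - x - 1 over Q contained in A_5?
No

The polynomial is irreducible of degree 5 over Q. Its discriminant is 2869, which is not a perfect square. A Galois group lies in the alternating group exactly when the discriminant is a square in Q, so the Galois group (S_5) is not contained in A_5.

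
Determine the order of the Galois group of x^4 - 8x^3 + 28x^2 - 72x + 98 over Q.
8

The degree of the splitting field over Q equals the order of the Galois group, so first determine the group. The polynomial is an irreducible quartic over Q and its discriminant is -2230272, which is not a perfect square, so the Galois group is not contained in A_4. The resolvent cubic y^3 - 28*y^2 + 184*y - 480 has exactly one rational root, so the Galois group is C_4 or D_4. The quartic remains irreducible over Q(sqrt(disc)), so the group is D_4. The Galois group D_4 (4T3) has order 8, so the splitting field has degree 8 over Q.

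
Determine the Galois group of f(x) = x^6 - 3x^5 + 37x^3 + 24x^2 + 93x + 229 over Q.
S_3 (order 6)

The polynomial f is an irreducible sextic over Q, so G = Gal(f/Q) is one of the 16 transitive subgroups 6T1, ..., 6T16 of S_6. The discriminant of f is -5781445621470000, which is not a perfect square, so G is not contained in A_6. The transitive groups of degree 6 not contained in A_6 are: C_6 (6T1, order 6), S_3 (6T2, order 6), D_6 (6T3, order 12), C_3 x S_3 (6T5, order 18), A_4 x C_2 (6T6, order 24), S_4 (6T8, order 24), S_3 x S_3 (6T9, order 36), S_4 x C_2 (6T11, order 48), (S_3 x S_3) : C_2 (6T13, order 72), PGL(2,5) (6T14, order 120), S_6 (6T16, order 720). By Dedekind's theorem, for a prime p not dividing disc(f) the degrees of the irreducible factors of f mod p form the cycle type of an element of G. Factoring f modulo the 23 such primes p <= 103 (skipping 2, 3, 5, 71, which divide the discriminant), each new pattern first appears at: mod 7: f = (x^3 + x^2 + 2x + 6)(x^3 + 3x^2 + 2x + 2), pattern 3+3; mod 11: f = (x^2 + 5x + 1)(x^2 + 6x + 7)(x^2 + 8x + 6), pattern 2+2+2; mod 31: f = (x + 5)(x + 6)(x + 12)(x + 17)(x + 21)(x + 29), pattern 1+1+1+1+1+1. No other pattern occurs in this range, so the set of observed cycle types is {3+3, 2+2+2, 1+1+1+1+1+1}. The candidates containing elements of all these cycle types are C_6 (6T1) of order 6, S_3 (6T2) of order 6, D_6 (6T3) of order 12, C_3 x S_3 (6T5) of order 18, A_4 x C_2 (6T6) of order 24, S_4 (6T8) of order 24, S_3 x S_3 (6T9) of order 36, S_4 x C_2 (6T11) of order 48, (S_3 x S_3) : C_2 (6T13) of order 72, PGL(2,5) (6T14) of order 120, S_6 (6T16) of order 720; the others are excluded. The observed types are precisely the cycle types that occur in S_3 (6T2). Each of the other remaining candidates has further cycle types, and by the Chebotarev density theorem the matching factorization patterns would occur for a proportion of primes equal to their share of the group: C_6 (6T1) additionally contains elements of type 6 (2 of its 6 elements, about 33% of primes); D_6 (6T3) additionally contains elements of type 6, 2+2+1+1 (5 of its 12 elements, about 42% of primes); C_3 x S_3 (6T5) additionally contains elements of type 6, 3+1+1+1 (10 of its 18 elements, about 56% of primes); A_4 x C_2 (6T6) additionally contains elements of type 6, 2+2+1+1, 2+1+1+1+1 (14 of its 24 elements, about 58% of primes); S_4 (6T8) additionally contains elements of type 4+1+1, 2+2+1+1 (9 of its 24 elements, about 38% of primes); S_3 x S_3 (6T9) additionally contains elements of type 6, 3+1+1+1, 2+2+1+1 (25 of its 36 elements, about 69% of primes); S_4 x C_2 (6T11) additionally contains elements of type 6, 4+2, 4+1+1, 2+2+1+1, 2+1+1+1+1 (32 of its 48 elements, about 67% of primes); (S_3 x S_3) : C_2 (6T13) additionally contains elements of type 6, 4+2, 3+2+1, 3+1+1+1, 2+2+1+1, 2+1+1+1+1 (61 of its 72 elements, about 85% of primes); PGL(2,5) (6T14) additionally contains elements of type 6, 5+1, 4+1+1, 2+2+1+1 (89 of its 120 elements, about 74% of primes); S_6 (6T16) additionally contains elements of type 6, 5+1, 4+2, 4+1+1, 3+2+1, 3+1+1+1, 2+2+1+1, 2+1+1+1+1 (664 of its 720 elements, about 92% of primes). None of the 23 primes tested shows any such pattern (for each of these groups the chance of that is below 10^-4), which rules them out. Hence G = S_3 (6T2), of order 6.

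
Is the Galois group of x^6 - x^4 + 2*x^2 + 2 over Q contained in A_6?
The polynomial is irreducible of degree 6 over Q. Its discriminant is -5120000, which is not a perfect square. A Galois group lies in the alternating group exactly when the discriminant is a square in Q, so the Galois group (S_4) is not contained in A_6.

No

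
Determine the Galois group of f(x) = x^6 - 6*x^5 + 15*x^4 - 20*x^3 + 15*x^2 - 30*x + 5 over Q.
6T15: A_6

The polynomial f is an irreducible sextic over Q, so G = Gal(f/Q) is one of the 16 transitive subgroups 6T1, ..., 6T16 of S_6. The discriminant of f is 746496000000 = 864000^2, a perfect square, so G is contained in A_6. The transitive groups of degree 6 contained in A_6 are: A_4 (6T4, order 12), S_4 (6T7, order 24), (C_3 x C_3) : C_4 (6T10, order 36), PSL(2,5) (6T12, order 60), A_6 (6T15, order 360). By Dedekind's theorem, for a prime p not dividing disc(f) the degrees of the irreducible factors of f mod p form the cycle type of an element of G. Factoring f modulo the 6 such primes p <= 23 (skipping 2, 3, 5, which divide the discriminant), each new pattern first appears at: mod 7: f = (x + 3)(x^5 + 5x^4 + x^2 + 5x + 4), pattern 5+1; mod 23: f = (x + 1)(x + 10)(x + 15)(x^3 + 14x^2 + 5x + 10), pattern 3+1+1+1. No other pattern occurs in this range, so the set of observed cycle types is {5+1, 3+1+1+1}. Among the candidates above, the only group containing elements of all these cycle types is A_6 (6T15) — each of A_4 (6T4), S_4 (6T7), (C_3 x C_3) : C_4 (6T10), PSL(2,5) (6T12) lacks at least one of them. Hence G = A_6 (6T15), of order 360.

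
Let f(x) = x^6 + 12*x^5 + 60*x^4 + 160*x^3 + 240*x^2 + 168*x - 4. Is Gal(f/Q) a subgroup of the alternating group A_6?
Yes

The polynomial is irreducible of degree 6 over Q. Its discriminant is 746496000000 = 864000^2, a perfect square. A Galois group lies in the alternating group exactly when the discriminant is a square in Q, so the Galois group (A_6) is contained in A_6.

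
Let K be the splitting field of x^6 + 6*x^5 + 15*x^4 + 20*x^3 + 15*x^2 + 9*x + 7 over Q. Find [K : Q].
72

The degree of the splitting field over Q equals the order of the Galois group, so first determine the group. The polynomial f is an irreducible sextic over Q, so G = Gal(f/Q) is one of the 16 transitive subgroups 6T1, ..., 6T16 of S_6. The discriminant of f is -9059283, which is not a perfect square, so G is not contained in A_6. The transitive groups of degree 6 not contained in A_6 are: C_6 (6T1, order 6), S_3 (6T2, order 6), D_6 (6T3, order 12), C_3 x S_3 (6T5, order 18), A_4 x C_2 (6T6, order 24), S_4 (6T8, order 24), S_3 x S_3 (6T9, order 36), S_4 x C_2 (6T11, order 48), (S_3 x S_3) : C_2 (6T13, order 72), PGL(2,5) (6T14, order 120), S_6 (6T16, order 720). By Dedekind's theorem, for a prime p not dividing disc(f) the degrees of the irreducible factors of f mod p form the cycle type of an element of G. Factoring f modulo the 28 such primes p <= 127 (skipping 3, 17, 43, which divide the discriminant), each new pattern first appears at: mod 2: f = (x^6 + x^4 + x^2 + x + 1), pattern 6; mod 7: f = (x)(x^2 + 5x + 3)(x^3 + x^2 + 3), pattern 3+2+1; mod 11: f = (x^2 + 4x + 5)(x^4 + 2x^3 + 2x^2 + 2x + 8), pattern 4+2; mod 13: f = (x + 6)(x + 11)(x^2 + 3x + 5)(x^2 + 12x + 4), pattern 2+2+1+1; mod 61: f = (x + 3)(x + 5)(x + 11)(x + 22)(x^2 + 26x + 14), pattern 2+1+1+1+1; mod 97: f = (x + 11)(x + 13)(x + 50)(x^3 + 29x^2 + 18x + 24), pattern 3+1+1+1; mod 113: f = (x^2 + 6x + 15)(x^2 + 47x + 38)(x^2 + 66x + 24), pattern 2+2+2; mod 127: f = (x^3 + 42x^2 + 99x + 37)(x^3 + 91x^2 + 31x + 86), pattern 3+3. No other pattern occurs in this range, so the set of observed cycle types is {6, 3+2+1, 4+2, 2+2+1+1, 2+1+1+1+1, 3+1+1+1, 2+2+2, 3+3}. The candidates containing elements of all these cycle types are (S_3 x S_3) : C_2 (6T13) of order 72, S_6 (6T16) of order 720; the others are excluded. The observed types are precisely the cycle types that occur in (S_3 x S_3) : C_2 (6T13) (apart from the identity). Each of the other remaining candidates has further cycle types, and by the Chebotarev density theorem the matching factorization patterns would occur for a proportion of primes equal to their share of the group: S_6 (6T16) additionally contains elements of type 5+1, 4+1+1 (234 of its 720 elements, about 32% of primes). None of the 28 primes tested shows any such pattern (for each of these groups the chance of that is below 10^-4), which rules them out. Hence G = (S_3 x S_3) : C_2 (6T13), of order 72. The Galois group (S_3 x S_3) : C_2 (6T13) has order 72, so the splitting field has degree 72 over Q.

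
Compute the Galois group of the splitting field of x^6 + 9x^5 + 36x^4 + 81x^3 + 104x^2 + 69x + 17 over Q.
S_4 (order 24)

The polynomial f is an irreducible sextic over Q, so G = Gal(f/Q) is one of the 16 transitive subgroups 6T1, ..., 6T16 of S_6. The discriminant of f is 810448, which is not a perfect square, so G is not contained in A_6. The transitive groups of degree 6 not contained in A_6 are: C_6 (6T1, order 6), S_3 (6T2, order 6), D_6 (6T3, order 12), C_3 x S_3 (6T5, order 18), A_4 x C_2 (6T6, order 24), S_4 (6T8, order 24), S_3 x S_3 (6T9, order 36), S_4 x C_2 (6T11, order 48), (S_3 x S_3) : C_2 (6T13, order 72), PGL(2,5) (6T14, order 120), S_6 (6T16, order 720). By Dedekind's theorem, for a prime p not dividing disc(f) the degrees of the irreducible factors of f mod p form the cycle type of an element of G. Factoring f modulo the 22 such primes p <= 89 (skipping 2, 37, which divide the discriminant), each new pattern first appears at: mod 3: f = (x^3 + x^2 + 2x + 1)(x^3 + 2x^2 + 2x + 2), pattern 3+3; mod 5: f = (x^2 + 2x + 4)(x^2 + 3x + 4)(x^2 + 4x + 2), pattern 2+2+2; mod 17: f = (x)(x + 3)(x^4 + 6x^3 + x^2 + 10x + 6), pattern 4+1+1; mod 67: f = (x + 6)(x + 64)(x^2 + 3x + 42)(x^2 + 3x + 52), pattern 2+2+1+1. No other pattern occurs in this range, so the set of observed cycle types is {3+3, 2+2+2, 4+1+1, 2+2+1+1}. The candidates containing elements of all these cycle types are S_4 (6T8) of order 24, S_4 x C_2 (6T11) of order 48, PGL(2,5) (6T14) of order 120, S_6 (6T16) of order 720; the others are excluded. The observed types are precisely the cycle types that occur in S_4 (6T8) (apart from the identity). Each of the other remaining candidates has further cycle types, and by the Chebotarev density theorem the matching factorization patterns would occur for a proportion of primes equal to their share of the group: S_4 x C_2 (6T11) additionally contains elements of type 6, 4+2, 2+1+1+1+1 (17 of its 48 elements, about 35% of primes); PGL(2,5) (6T14) additionally contains elements of type 6, 5+1 (44 of its 120 elements, about 37% of primes); S_6 (6T16) additionally contains elements of type 6, 5+1, 4+2, 3+2+1, 3+1+1+1, 2+1+1+1+1 (529 of its 720 elements, about 73% of primes). None of the 22 primes tested shows any such pattern (for each of these groups the chance of that is below 10^-4), which rules them out. Hence G = S_4 (6T8), of order 24.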